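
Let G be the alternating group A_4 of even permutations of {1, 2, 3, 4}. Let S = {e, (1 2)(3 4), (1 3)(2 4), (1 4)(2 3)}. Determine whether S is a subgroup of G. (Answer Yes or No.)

Yes

|S| = 4 divides |G| = 12, consistent with Lagrange.
S contains the identity, every element's inverse is in S, and S is closed under ∘: it is a subgroup.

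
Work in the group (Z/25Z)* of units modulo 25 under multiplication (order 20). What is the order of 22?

Compute successive powers of 22 mod 25: 22, 9, 23, 6, 7, 4, 13, 11, …; 22^20 ≡ 1 (mod 25).
So |⟨22⟩| = 20.

20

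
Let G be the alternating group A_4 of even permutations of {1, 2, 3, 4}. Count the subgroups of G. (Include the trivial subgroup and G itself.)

10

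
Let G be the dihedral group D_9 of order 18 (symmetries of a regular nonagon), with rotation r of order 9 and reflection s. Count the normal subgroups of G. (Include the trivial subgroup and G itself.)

G has 16 subgroups. Checking conjugation-invariance by order — order 1: 1/1 normal; order 2: 0/9 normal; order 3: 1/1 normal; order 6: 0/3 normal; order 9: 1/1 normal; order 18: 1/1 normal.
Total normal subgroups: 4.

4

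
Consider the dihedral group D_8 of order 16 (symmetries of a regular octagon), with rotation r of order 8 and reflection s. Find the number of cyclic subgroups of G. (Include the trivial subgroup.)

12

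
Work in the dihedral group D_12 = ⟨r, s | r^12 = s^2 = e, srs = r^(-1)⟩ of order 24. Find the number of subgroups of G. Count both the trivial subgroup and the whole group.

|G| = 24, so by Lagrange every subgroup order divides 24. Divisors: 1, 2, 3, 4, 6, 8, 12, 24.
Subgroups by order — order 1: 1; order 2: 13; order 3: 1; order 4: 7; order 6: 5; order 8: 3; order 12: 3; order 24: 1.
Total: 1 + 13 + 1 + 7 + 5 + 3 + 3 + 1 = 34.

34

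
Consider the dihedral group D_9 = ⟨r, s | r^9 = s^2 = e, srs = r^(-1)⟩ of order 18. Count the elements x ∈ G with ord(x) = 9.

6

The elements of order 9 are: r, r^2, r^4, r^5, r^7, r^8.
That's 6.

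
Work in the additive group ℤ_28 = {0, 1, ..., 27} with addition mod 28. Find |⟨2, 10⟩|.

14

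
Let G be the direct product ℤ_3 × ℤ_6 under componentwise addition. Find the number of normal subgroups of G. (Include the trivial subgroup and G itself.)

G is abelian, so every subgroup is normal.
G has 12 subgroups in total, hence 12 normal subgroups.

12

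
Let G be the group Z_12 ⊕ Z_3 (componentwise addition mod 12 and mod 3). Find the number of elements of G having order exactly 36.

0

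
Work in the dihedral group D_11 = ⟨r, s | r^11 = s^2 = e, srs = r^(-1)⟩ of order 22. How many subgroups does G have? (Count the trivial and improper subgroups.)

|G| = 22, so by Lagrange every subgroup order divides 22. Divisors: 1, 2, 11, 22.
Subgroups by order — order 1: 1; order 2: 11; order 11: 1; order 22: 1.
Total: 1 + 11 + 1 + 1 = 14.

14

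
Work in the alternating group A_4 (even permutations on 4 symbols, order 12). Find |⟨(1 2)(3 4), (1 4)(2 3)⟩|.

|⟨(1 2)(3 4)⟩| = 2 and |⟨(1 4)(2 3)⟩| = 2, so |H| is a multiple of lcm(2, 2) = 2 and divides |G| = 12.
Closing under the operation: H = {e, (1 2)(3 4), (1 3)(2 4), (1 4)(2 3)}, so |H| = 4.

4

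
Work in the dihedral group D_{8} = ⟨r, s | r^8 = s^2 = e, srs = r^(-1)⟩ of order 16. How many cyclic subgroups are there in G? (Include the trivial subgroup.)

Each element a generates a cyclic subgroup ⟨a⟩; distinct elements may generate the same one (a cyclic group of order d has φ(d) generators).
Cyclic subgroups by order — order 1: 1; order 2: 9; order 4: 1; order 8: 1.
Total: 12.

12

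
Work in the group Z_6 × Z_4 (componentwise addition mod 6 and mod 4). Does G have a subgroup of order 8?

Yes

8 | 24. A subgroup of order 8 is {(0,0), (0,1), (0,2), (0,3), (3,0), (3,1), (3,2), (3,3)}.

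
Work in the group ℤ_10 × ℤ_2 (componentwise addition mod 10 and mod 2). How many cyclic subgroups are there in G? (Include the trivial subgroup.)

8

A cyclic subgroup of order d is generated by each of its φ(d) elements of order d, so the cyclic subgroups of order d number (#elements of order d)/φ(d).
Cyclic subgroups by order — order 1: 1; order 2: 3; order 5: 1; order 10: 3.
Total: 8.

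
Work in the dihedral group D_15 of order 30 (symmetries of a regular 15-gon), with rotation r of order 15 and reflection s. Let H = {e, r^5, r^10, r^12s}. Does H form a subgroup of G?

|H| = 4 does not divide |G| = 30, so by Lagrange H is not a subgroup.

No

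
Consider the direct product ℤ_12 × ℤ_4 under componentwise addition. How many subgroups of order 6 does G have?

|G| = 48 and 6 | 48, so subgroups of order 6 are possible by Lagrange.
The subgroups of order 6 are: {(0,0), (0,2), (4,0), (4,2), (8,0), (8,2)}; {(0,0), (2,0), (4,0), (6,0), (8,0), (10,0)}; {(0,0), (2,2), (4,0), (6,2), (8,0), (10,2)}.
So G has 3 subgroups of order 6.

3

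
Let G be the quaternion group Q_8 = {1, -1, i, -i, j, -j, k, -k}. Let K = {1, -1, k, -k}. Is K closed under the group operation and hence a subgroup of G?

|K| = 4 divides |G| = 8, consistent with Lagrange.
K contains the identity, every element's inverse is in K, and K is closed under ·: it is a subgroup.
In fact K = ⟨-k⟩.

Yes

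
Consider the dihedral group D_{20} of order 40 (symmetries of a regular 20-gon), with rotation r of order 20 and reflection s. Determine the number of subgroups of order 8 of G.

|G| = 40 and 8 | 40, so subgroups of order 8 are possible by Lagrange.
The subgroups of order 8 are: {e, r^5, r^10, r^15, s, r^5s, r^10s, r^15s}; {e, r^5, r^10, r^15, rs, r^6s, r^11s, r^16s}; {e, r^5, r^10, r^15, r^2s, r^7s, r^12s, r^17s}; {e, r^5, r^10, r^15, r^3s, r^8s, r^13s, r^18s}; … (5 in all).
So G has 5 subgroups of order 8.

5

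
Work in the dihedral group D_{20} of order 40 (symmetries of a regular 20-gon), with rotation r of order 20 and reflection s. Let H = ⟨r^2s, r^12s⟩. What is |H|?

|⟨r^2s⟩| = 2 and |⟨r^12s⟩| = 2, so |H| is a multiple of lcm(2, 2) = 2 and divides |G| = 40.
Closing under the operation: H = {e, r^10, r^2s, r^12s}, so |H| = 4.

4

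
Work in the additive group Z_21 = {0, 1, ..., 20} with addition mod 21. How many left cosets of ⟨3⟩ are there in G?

3

|⟨3⟩| = 7 and |G| = 21.
By Lagrange, [G : H] = |G|/|H| = 21/7 = 3.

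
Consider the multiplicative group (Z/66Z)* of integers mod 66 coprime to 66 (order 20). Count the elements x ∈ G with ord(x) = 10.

Enumerating element orders in G gives 12 elements of order 10.

12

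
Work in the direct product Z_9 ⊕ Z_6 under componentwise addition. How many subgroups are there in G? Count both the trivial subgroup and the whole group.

20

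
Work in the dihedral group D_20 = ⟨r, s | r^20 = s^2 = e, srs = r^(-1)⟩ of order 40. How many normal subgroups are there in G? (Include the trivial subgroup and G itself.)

9

G has 48 subgroups. Checking conjugation-invariance by order — order 1: 1/1 normal; order 2: 1/21 normal; order 4: 1/11 normal; order 5: 1/1 normal; order 8: 0/5 normal; order 10: 1/5 normal; order 20: 3/3 normal; order 40: 1/1 normal.
Total normal subgroups: 9.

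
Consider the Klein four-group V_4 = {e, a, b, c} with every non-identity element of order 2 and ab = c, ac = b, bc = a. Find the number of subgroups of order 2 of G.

3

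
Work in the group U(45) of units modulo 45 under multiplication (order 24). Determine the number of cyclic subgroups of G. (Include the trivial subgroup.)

12

Each element a generates a cyclic subgroup ⟨a⟩; distinct elements may generate the same one (a cyclic group of order d has φ(d) generators).
Cyclic subgroups by order — order 1: 1; order 2: 3; order 3: 1; order 4: 2; order 6: 3; order 12: 2.
Total: 12.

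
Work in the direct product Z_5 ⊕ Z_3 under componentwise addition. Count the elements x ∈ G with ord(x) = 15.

8

An element (a,b) has order lcm(ord(a), ord(b)); count pairs with lcm equal to 15.
Enumerating gives 8 such elements.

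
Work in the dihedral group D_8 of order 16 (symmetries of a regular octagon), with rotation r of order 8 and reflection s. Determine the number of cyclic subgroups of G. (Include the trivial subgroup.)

Group the elements of G by the cyclic subgroup they generate; each cyclic subgroup of order d accounts for φ(d) elements.
Cyclic subgroups by order — order 1: 1; order 2: 9; order 4: 1; order 8: 1.
Total: 12.

12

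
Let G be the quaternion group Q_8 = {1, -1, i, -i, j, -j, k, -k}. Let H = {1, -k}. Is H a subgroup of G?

-k ∈ H but its inverse k ∉ H, so H is not a subgroup.

No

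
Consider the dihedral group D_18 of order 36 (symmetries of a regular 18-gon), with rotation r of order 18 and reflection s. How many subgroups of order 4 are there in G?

|G| = 36 and 4 | 36, so subgroups of order 4 are possible by Lagrange.
The subgroups of order 4 are: {e, r^9, rs, r^10s}; {e, r^9, r^2s, r^11s}; {e, r^9, r^3s, r^12s}; {e, r^9, r^4s, r^13s}; … (9 in all).
So G has 9 subgroups of order 4.

9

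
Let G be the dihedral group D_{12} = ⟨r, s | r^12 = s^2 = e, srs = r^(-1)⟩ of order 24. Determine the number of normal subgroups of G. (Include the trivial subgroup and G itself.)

9

G has 34 subgroups. Checking conjugation-invariance by order — order 1: 1/1 normal; order 2: 1/13 normal; order 3: 1/1 normal; order 4: 1/7 normal; order 6: 1/5 normal; order 8: 0/3 normal; order 12: 3/3 normal; order 24: 1/1 normal.
Total normal subgroups: 9.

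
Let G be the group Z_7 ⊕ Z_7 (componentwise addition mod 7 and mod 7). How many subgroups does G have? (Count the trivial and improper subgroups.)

10

|G| = 49, so by Lagrange every subgroup order divides 49. Divisors: 1, 7, 49.
Subgroups by order — order 1: 1; order 7: 8; order 49: 1.
Total: 1 + 8 + 1 = 10.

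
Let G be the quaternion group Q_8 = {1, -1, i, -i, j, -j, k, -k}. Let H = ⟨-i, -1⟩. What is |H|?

|⟨-i⟩| = 4 and |⟨-1⟩| = 2, so |H| is a multiple of lcm(4, 2) = 4 and divides |G| = 8.
Closing under the operation: H = {1, -1, i, -i}, so |H| = 4.

4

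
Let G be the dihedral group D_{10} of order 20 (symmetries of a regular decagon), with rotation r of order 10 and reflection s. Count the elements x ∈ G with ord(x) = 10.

4

The elements of order 10 are: r, r^3, r^7, r^9.
That's 4.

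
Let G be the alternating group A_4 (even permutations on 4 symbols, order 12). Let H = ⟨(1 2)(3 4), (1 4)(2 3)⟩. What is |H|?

|⟨(1 2)(3 4)⟩| = 2 and |⟨(1 4)(2 3)⟩| = 2, so |H| is a multiple of lcm(2, 2) = 2 and divides |G| = 12.
Closing under the operation: H = {e, (1 2)(3 4), (1 3)(2 4), (1 4)(2 3)}, so |H| = 4.

4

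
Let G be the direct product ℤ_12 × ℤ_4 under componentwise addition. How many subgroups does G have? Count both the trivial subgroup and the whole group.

30

|G| = 48, so by Lagrange every subgroup order divides 48. Divisors: 1, 2, 3, 4, 6, 8, 12, 16, 24, 48.
Subgroups by order — order 1: 1; order 2: 3; order 3: 1; order 4: 7; order 6: 3; order 8: 3; order 12: 7; order 16: 1; order 24: 3; order 48: 1.
Total: 1 + 3 + 1 + 7 + 3 + 3 + 7 + 1 + 3 + 1 = 30.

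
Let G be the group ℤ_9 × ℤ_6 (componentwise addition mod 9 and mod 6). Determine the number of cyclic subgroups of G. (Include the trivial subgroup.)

Group the elements of G by the cyclic subgroup they generate; each cyclic subgroup of order d accounts for φ(d) elements.
Cyclic subgroups by order — order 1: 1; order 2: 1; order 3: 4; order 6: 4; order 9: 3; order 18: 3.
Total: 16.

16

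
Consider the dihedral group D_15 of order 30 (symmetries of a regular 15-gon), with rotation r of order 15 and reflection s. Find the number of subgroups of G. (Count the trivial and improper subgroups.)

28

|G| = 30, so by Lagrange every subgroup order divides 30. Divisors: 1, 2, 3, 5, 6, 10, 15, 30.
Subgroups by order — order 1: 1; order 2: 15; order 3: 1; order 5: 1; order 6: 5; order 10: 3; order 15: 1; order 30: 1.
Total: 1 + 15 + 1 + 1 + 5 + 3 + 1 + 1 = 28.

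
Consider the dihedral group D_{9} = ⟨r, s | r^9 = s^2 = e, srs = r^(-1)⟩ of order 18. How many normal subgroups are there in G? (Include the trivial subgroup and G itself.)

4

G has 16 subgroups. Checking conjugation-invariance by order — order 1: 1/1 normal; order 2: 0/9 normal; order 3: 1/1 normal; order 6: 0/3 normal; order 9: 1/1 normal; order 18: 1/1 normal.
Total normal subgroups: 4.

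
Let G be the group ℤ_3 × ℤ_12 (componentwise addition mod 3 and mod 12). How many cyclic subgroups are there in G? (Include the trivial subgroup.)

Each element a generates a cyclic subgroup ⟨a⟩; distinct elements may generate the same one (a cyclic group of order d has φ(d) generators).
Cyclic subgroups by order — order 1: 1; order 2: 1; order 3: 4; order 4: 1; order 6: 4; order 12: 4.
Total: 15.

15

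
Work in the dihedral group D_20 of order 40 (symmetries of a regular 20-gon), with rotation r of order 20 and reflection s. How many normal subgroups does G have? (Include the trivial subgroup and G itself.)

9

G has 48 subgroups. Checking conjugation-invariance by order — order 1: 1/1 normal; order 2: 1/21 normal; order 4: 1/11 normal; order 5: 1/1 normal; order 8: 0/5 normal; order 10: 1/5 normal; order 20: 3/3 normal; order 40: 1/1 normal.
Total normal subgroups: 9.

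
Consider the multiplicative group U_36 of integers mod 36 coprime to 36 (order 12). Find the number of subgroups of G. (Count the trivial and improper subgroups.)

10

|G| = 12, so by Lagrange every subgroup order divides 12. Divisors: 1, 2, 3, 4, 6, 12.
Subgroups by order — order 1: 1; order 2: 3; order 3: 1; order 4: 1; order 6: 3; order 12: 1.
Total: 1 + 3 + 1 + 1 + 3 + 1 = 10.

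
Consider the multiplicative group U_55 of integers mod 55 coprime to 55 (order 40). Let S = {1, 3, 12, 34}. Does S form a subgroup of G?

No

3 ∈ S but its inverse 37 ∉ S, so S is not a subgroup.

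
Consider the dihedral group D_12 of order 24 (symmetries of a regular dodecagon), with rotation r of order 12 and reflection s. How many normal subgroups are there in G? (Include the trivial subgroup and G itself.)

9

G has 34 subgroups. Checking conjugation-invariance by order — order 1: 1/1 normal; order 2: 1/13 normal; order 3: 1/1 normal; order 4: 1/7 normal; order 6: 1/5 normal; order 8: 0/3 normal; order 12: 3/3 normal; order 24: 1/1 normal.
Total normal subgroups: 9.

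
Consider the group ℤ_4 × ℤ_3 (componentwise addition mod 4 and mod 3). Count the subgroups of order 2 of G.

|G| = 12 and 2 | 12, so subgroups of order 2 are possible by Lagrange.
The subgroups of order 2 are: {(0,0), (2,0)}.
So G has 1 subgroup of order 2.

1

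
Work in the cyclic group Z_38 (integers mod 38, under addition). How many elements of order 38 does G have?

In a cyclic group of order 38, the number of elements of order d (for d | 38) is φ(d).
φ(38) = 18.

18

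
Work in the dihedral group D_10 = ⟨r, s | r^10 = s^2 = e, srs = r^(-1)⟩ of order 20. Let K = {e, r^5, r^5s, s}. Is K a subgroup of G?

|K| = 4 divides |G| = 20, consistent with Lagrange.
K contains the identity, every element's inverse is in K, and K is closed under ·: it is a subgroup.

Yes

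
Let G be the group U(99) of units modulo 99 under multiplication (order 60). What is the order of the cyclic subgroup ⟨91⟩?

5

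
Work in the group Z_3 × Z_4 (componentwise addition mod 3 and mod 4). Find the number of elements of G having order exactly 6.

2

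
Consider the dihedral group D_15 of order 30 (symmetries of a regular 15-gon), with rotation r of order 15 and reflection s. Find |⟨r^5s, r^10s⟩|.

|⟨r^5s⟩| = 2 and |⟨r^10s⟩| = 2, so |H| is a multiple of lcm(2, 2) = 2 and divides |G| = 30.
Closing under the operation: H = {e, r^5, r^10, s, r^5s, r^10s}, so |H| = 6.

6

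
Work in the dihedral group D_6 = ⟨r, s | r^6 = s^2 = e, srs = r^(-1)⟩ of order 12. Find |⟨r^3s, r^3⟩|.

4

|⟨r^3s⟩| = 2 and |⟨r^3⟩| = 2, so |H| is a multiple of lcm(2, 2) = 2 and divides |G| = 12.
Closing under the operation: H = {e, r^3, s, r^3s}, so |H| = 4.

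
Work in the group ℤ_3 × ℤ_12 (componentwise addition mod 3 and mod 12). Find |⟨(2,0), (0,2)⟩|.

|⟨(2,0)⟩| = 3 and |⟨(0,2)⟩| = 6, so |H| is a multiple of lcm(3, 6) = 6 and divides |G| = 36.
Closing under the operation: H = {(0,0), (0,2), (0,4), (0,6), (0,8), (0,10), (1,0), (1,2), (1,4), (1,6), (1,8), (1,10), (2,0), (2,2), (2,4), (2,6), (2,8), (2,10)}, so |H| = 18.

18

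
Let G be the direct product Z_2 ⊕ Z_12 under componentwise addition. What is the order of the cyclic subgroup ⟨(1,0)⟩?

2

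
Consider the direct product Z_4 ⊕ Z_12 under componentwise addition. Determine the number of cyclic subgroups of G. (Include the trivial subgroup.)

Group the elements of G by the cyclic subgroup they generate; each cyclic subgroup of order d accounts for φ(d) elements.
Cyclic subgroups by order — order 1: 1; order 2: 3; order 3: 1; order 4: 6; order 6: 3; order 12: 6.
Total: 20.

20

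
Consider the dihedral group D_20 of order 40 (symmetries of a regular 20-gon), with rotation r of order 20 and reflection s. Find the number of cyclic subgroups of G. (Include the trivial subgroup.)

26

Group the elements of G by the cyclic subgroup they generate; each cyclic subgroup of order d accounts for φ(d) elements.
Cyclic subgroups by order — order 1: 1; order 2: 21; order 4: 1; order 5: 1; order 10: 1; order 20: 1.
Total: 26.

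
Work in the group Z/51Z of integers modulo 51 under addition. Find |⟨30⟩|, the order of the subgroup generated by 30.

In Z/51Z, the order of an element a is n/gcd(a, n).
gcd(30, 51) = 3, so |⟨30⟩| = 51/3 = 17.

17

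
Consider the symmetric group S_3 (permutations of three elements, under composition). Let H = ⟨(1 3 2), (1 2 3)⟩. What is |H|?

|⟨(1 3 2)⟩| = 3 and |⟨(1 2 3)⟩| = 3, so |H| is a multiple of lcm(3, 3) = 3 and divides |G| = 6.
Closing under the operation: H = {e, (1 2 3), (1 3 2)}, so |H| = 3.

3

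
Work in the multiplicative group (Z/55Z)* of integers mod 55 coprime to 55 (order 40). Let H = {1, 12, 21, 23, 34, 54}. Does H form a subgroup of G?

|H| = 6 does not divide |G| = 40, so by Lagrange H is not a subgroup.

No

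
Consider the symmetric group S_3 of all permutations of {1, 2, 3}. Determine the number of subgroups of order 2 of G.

3

|G| = 6 and 2 | 6, so subgroups of order 2 are possible by Lagrange.
The subgroups of order 2 are: {e, (1 2)}; {e, (1 3)}; {e, (2 3)}.
So G has 3 subgroups of order 2.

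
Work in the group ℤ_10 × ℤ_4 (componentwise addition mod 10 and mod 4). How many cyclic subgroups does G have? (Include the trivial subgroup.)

12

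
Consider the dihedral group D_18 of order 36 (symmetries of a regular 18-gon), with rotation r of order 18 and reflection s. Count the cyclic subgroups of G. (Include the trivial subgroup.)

A cyclic subgroup of order d is generated by each of its φ(d) elements of order d, so the cyclic subgroups of order d number (#elements of order d)/φ(d).
Cyclic subgroups by order — order 1: 1; order 2: 19; order 3: 1; order 6: 1; order 9: 1; order 18: 1.
Total: 24.

24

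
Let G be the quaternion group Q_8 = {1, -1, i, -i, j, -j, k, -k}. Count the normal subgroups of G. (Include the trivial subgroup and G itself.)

6

G has 6 subgroups. Checking conjugation-invariance by order — order 1: 1/1 normal; order 2: 1/1 normal; order 4: 3/3 normal; order 8: 1/1 normal.
Total normal subgroups: 6.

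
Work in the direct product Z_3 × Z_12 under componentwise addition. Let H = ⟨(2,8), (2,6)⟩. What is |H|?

|⟨(2,8)⟩| = 3 and |⟨(2,6)⟩| = 6, so |H| is a multiple of lcm(3, 6) = 6 and divides |G| = 36.
Closing under the operation: H = {(0,0), (0,2), (0,4), (0,6), (0,8), (0,10), (1,0), (1,2), (1,4), (1,6), (1,8), (1,10), (2,0), (2,2), (2,4), (2,6), (2,8), (2,10)}, so |H| = 18.

18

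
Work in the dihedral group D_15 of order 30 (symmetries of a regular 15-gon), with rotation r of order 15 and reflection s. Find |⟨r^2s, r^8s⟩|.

10

|⟨r^2s⟩| = 2 and |⟨r^8s⟩| = 2, so |H| is a multiple of lcm(2, 2) = 2 and divides |G| = 30.
Closing under the operation: H = {e, r^3, r^6, r^9, r^12, r^2s, r^5s, r^8s, r^11s, r^14s}, so |H| = 10.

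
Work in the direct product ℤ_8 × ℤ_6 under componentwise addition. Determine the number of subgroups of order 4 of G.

|G| = 48 and 4 | 48, so subgroups of order 4 are possible by Lagrange.
The subgroups of order 4 are: {(0,0), (0,3), (4,0), (4,3)}; {(0,0), (2,0), (4,0), (6,0)}; {(0,0), (2,3), (4,0), (6,3)}.
So G has 3 subgroups of order 4.

3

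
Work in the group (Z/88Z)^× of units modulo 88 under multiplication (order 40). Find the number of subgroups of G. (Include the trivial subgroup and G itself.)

|G| = 40, so by Lagrange every subgroup order divides 40. Divisors: 1, 2, 4, 5, 8, 10, 20, 40.
Subgroups by order — order 1: 1; order 2: 7; order 4: 7; order 5: 1; order 8: 1; order 10: 7; order 20: 7; order 40: 1.
Total: 1 + 7 + 7 + 1 + 1 + 7 + 7 + 1 = 32.

32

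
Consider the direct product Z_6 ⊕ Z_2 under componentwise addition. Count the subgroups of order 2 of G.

|G| = 12 and 2 | 12, so subgroups of order 2 are possible by Lagrange.
The subgroups of order 2 are: {(0,0), (0,1)}; {(0,0), (3,0)}; {(0,0), (3,1)}.
So G has 3 subgroups of order 2.

3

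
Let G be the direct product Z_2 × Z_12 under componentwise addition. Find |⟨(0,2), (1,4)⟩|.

12

|⟨(0,2)⟩| = 6 and |⟨(1,4)⟩| = 6, so |H| is a multiple of lcm(6, 6) = 6 and divides |G| = 24.
Closing under the operation: H = {(0,0), (0,2), (0,4), (0,6), (0,8), (0,10), (1,0), (1,2), (1,4), (1,6), (1,8), (1,10)}, so |H| = 12.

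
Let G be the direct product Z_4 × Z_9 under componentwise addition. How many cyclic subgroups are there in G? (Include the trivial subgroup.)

Group the elements of G by the cyclic subgroup they generate; each cyclic subgroup of order d accounts for φ(d) elements.
Cyclic subgroups by order — order 1: 1; order 2: 1; order 3: 1; order 4: 1; order 6: 1; order 9: 1; order 12: 1; order 18: 1; order 36: 1.
Total: 9.

9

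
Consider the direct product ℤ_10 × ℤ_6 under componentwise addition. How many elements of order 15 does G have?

8

An element (a,b) has order lcm(ord(a), ord(b)); count pairs with lcm equal to 15.
Enumerating gives 8 such elements.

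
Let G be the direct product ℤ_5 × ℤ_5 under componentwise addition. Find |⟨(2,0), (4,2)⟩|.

|⟨(2,0)⟩| = 5 and |⟨(4,2)⟩| = 5, so |H| is a multiple of lcm(5, 5) = 5 and divides |G| = 25.
Closing {(2,0), (4,2)} under the group operation gives all of G, so |H| = 25.

25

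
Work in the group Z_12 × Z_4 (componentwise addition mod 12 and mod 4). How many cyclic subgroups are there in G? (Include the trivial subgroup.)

Each element a generates a cyclic subgroup ⟨a⟩; distinct elements may generate the same one (a cyclic group of order d has φ(d) generators).
Cyclic subgroups by order — order 1: 1; order 2: 3; order 3: 1; order 4: 6; order 6: 3; order 12: 6.
Total: 20.

20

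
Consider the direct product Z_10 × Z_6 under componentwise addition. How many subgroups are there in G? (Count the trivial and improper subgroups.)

20

|G| = 60, so by Lagrange every subgroup order divides 60. Divisors: 1, 2, 3, 4, 5, 6, 10, 12, 15, 20, 30, 60.
Subgroups by order — order 1: 1; order 2: 3; order 3: 1; order 4: 1; order 5: 1; order 6: 3; order 10: 3; order 12: 1; order 15: 1; order 20: 1; order 30: 3; order 60: 1.
Total: 1 + 3 + 1 + 1 + 1 + 3 + 3 + 1 + 1 + 1 + 3 + 1 = 20.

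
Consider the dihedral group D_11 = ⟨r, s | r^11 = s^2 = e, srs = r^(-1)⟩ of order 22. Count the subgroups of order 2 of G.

11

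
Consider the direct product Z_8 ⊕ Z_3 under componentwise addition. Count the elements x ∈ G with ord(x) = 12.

4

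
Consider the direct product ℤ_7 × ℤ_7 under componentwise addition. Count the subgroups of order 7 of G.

|G| = 49 and 7 | 49, so subgroups of order 7 are possible by Lagrange.
The subgroups of order 7 are: {(0,0), (0,1), (0,2), (0,3), (0,4), (0,5), (0,6)}; {(0,0), (1,0), (2,0), (3,0), (4,0), (5,0), (6,0)}; {(0,0), (1,1), (2,2), (3,3), (4,4), (5,5), (6,6)}; {(0,0), (1,2), (2,4), (3,6), (4,1), (5,3), (6,5)}; … (8 in all).
So G has 8 subgroups of order 7.

8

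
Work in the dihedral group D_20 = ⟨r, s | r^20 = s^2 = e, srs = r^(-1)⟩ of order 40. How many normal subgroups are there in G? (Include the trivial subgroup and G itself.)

9

G has 48 subgroups. Checking conjugation-invariance by order — order 1: 1/1 normal; order 2: 1/21 normal; order 4: 1/11 normal; order 5: 1/1 normal; order 8: 0/5 normal; order 10: 1/5 normal; order 20: 3/3 normal; order 40: 1/1 normal.
Total normal subgroups: 9.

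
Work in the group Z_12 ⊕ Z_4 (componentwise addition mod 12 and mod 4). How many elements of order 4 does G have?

12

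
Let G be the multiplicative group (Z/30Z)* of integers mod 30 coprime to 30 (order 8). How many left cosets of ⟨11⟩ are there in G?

|⟨11⟩| = 2 and |G| = 8.
By Lagrange, [G : H] = |G|/|H| = 8/2 = 4.

4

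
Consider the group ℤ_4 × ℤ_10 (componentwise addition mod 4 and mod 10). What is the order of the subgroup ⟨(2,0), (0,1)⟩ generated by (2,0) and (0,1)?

20

|⟨(2,0)⟩| = 2 and |⟨(0,1)⟩| = 10, so |H| is a multiple of lcm(2, 10) = 10 and divides |G| = 40.
Closing under the operation: H = {(0,0), (0,1), (0,2), (0,3), (0,4), (0,5), (0,6), (0,7), (0,8), (0,9), (2,0), (2,1), (2,2), (2,3), (2,4), (2,5), (2,6), (2,7), (2,8), (2,9)}, so |H| = 20.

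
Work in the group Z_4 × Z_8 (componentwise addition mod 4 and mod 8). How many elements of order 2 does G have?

3

An element (a,b) has order lcm(ord(a), ord(b)); count pairs with lcm equal to 2.
Enumerating gives 3 such elements.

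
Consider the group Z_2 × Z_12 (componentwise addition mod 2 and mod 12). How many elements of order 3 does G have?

2

An element (a,b) has order lcm(ord(a), ord(b)); count pairs with lcm equal to 3.
Enumerating gives 2 such elements.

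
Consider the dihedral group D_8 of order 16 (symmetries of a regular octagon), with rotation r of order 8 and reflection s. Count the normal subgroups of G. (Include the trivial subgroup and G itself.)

7

G has 19 subgroups. Checking conjugation-invariance by order — order 1: 1/1 normal; order 2: 1/9 normal; order 4: 1/5 normal; order 8: 3/3 normal; order 16: 1/1 normal.
Total normal subgroups: 7.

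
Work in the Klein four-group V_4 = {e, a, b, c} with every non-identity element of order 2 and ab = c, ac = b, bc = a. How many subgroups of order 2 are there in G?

|G| = 4 and 2 | 4, so subgroups of order 2 are possible by Lagrange.
The subgroups of order 2 are: {e, a}; {e, b}; {e, c}.
So G has 3 subgroups of order 2.

3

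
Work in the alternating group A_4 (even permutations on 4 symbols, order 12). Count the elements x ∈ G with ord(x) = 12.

0

No element of G has order 12 (even though 12 | 12).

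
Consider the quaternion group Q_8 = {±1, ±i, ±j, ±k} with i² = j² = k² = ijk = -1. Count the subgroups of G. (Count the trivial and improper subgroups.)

|G| = 8, so by Lagrange every subgroup order divides 8. Divisors: 1, 2, 4, 8.
Subgroups by order — order 1: 1; order 2: 1; order 4: 3; order 8: 1.
Total: 1 + 1 + 3 + 1 = 6.

6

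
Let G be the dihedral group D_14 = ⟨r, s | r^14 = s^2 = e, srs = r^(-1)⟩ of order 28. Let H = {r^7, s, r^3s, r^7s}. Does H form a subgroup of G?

The identity e ∉ H, so H is not a subgroup.

No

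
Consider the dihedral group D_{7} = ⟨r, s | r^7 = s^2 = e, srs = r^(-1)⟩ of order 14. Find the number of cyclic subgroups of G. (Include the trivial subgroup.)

9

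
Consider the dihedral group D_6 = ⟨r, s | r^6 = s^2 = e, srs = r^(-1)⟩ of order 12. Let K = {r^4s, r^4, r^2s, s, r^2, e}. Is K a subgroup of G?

Yes

|K| = 6 divides |G| = 12, consistent with Lagrange.
K contains the identity, every element's inverse is in K, and K is closed under ·: it is a subgroup.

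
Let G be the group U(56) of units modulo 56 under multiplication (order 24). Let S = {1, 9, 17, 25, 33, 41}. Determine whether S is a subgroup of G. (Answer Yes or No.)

Yes

|S| = 6 divides |G| = 24, consistent with Lagrange.
S contains the identity, every element's inverse is in S, and S is closed under ·: it is a subgroup.
In fact S = ⟨17⟩.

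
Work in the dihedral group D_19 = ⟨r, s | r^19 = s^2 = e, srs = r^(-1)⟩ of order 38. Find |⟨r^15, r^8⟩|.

19

|⟨r^15⟩| = 19 and |⟨r^8⟩| = 19, so |H| is a multiple of lcm(19, 19) = 19 and divides |G| = 38.
Closing under the operation: H = {e, r, r^2, r^3, r^4, r^5, r^6, r^7, r^8, r^9, r^10, r^11, r^12, r^13, r^14, r^15, r^16, r^17, r^18}, so |H| = 19.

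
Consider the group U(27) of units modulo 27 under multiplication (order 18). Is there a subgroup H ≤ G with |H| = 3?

3 | 18. A subgroup of order 3 is {1, 10, 19}.

Yes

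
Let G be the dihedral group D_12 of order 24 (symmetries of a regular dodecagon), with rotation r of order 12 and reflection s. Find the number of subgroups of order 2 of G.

13

|G| = 24 and 2 | 24, so subgroups of order 2 are possible by Lagrange.
The subgroups of order 2 are: {e, r^10s}; {e, r^11s}; {e, r^2s}; {e, r^3s}; … (13 in all).
So G has 13 subgroups of order 2.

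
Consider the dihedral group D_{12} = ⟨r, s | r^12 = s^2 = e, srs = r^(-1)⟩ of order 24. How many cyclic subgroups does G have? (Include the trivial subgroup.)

A cyclic subgroup of order d is generated by each of its φ(d) elements of order d, so the cyclic subgroups of order d number (#elements of order d)/φ(d).
Cyclic subgroups by order — order 1: 1; order 2: 13; order 3: 1; order 4: 1; order 6: 1; order 12: 1.
Total: 18.

18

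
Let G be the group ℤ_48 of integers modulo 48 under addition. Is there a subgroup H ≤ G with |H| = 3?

Yes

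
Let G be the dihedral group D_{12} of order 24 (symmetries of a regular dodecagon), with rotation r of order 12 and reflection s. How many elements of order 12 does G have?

The elements of order 12 are: r, r^5, r^7, r^11.
That's 4.

4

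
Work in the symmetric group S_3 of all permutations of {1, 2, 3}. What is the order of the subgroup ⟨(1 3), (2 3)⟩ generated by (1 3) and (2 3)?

6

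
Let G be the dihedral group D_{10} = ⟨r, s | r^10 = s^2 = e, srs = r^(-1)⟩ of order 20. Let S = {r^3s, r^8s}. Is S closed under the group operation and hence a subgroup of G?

The identity e ∉ S, so S is not a subgroup.

No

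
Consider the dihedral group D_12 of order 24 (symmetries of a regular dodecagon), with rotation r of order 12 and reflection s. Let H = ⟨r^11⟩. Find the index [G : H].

|⟨r^11⟩| = 12 and |G| = 24.
By Lagrange, [G : H] = |G|/|H| = 24/12 = 2.

2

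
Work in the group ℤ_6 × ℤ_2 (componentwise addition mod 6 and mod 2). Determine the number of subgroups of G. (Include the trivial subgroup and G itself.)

10

|G| = 12, so by Lagrange every subgroup order divides 12. Divisors: 1, 2, 3, 4, 6, 12.
Subgroups by order — order 1: 1; order 2: 3; order 3: 1; order 4: 1; order 6: 3; order 12: 1.
Total: 1 + 3 + 1 + 1 + 3 + 1 = 10.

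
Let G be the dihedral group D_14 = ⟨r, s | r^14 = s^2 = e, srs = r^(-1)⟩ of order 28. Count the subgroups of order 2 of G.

15

|G| = 28 and 2 | 28, so subgroups of order 2 are possible by Lagrange.
The subgroups of order 2 are: {e, r^10s}; {e, r^11s}; {e, r^12s}; {e, r^13s}; … (15 in all).
So G has 15 subgroups of order 2.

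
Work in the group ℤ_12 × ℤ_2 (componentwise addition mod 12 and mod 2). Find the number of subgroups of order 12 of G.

3

|G| = 24 and 12 | 24, so subgroups of order 12 are possible by Lagrange.
The subgroups of order 12 are: {(0,0), (0,1), (2,0), (2,1), (4,0), (4,1), (6,0), (6,1), (8,0), (8,1), (10,0), (10,1)}; {(0,0), (1,0), (2,0), (3,0), (4,0), (5,0), (6,0), (7,0), (8,0), (9,0), (10,0), (11,0)}; {(0,0), (1,1), (2,0), (3,1), (4,0), (5,1), (6,0), (7,1), (8,0), (9,1), (10,0), (11,1)}.
So G has 3 subgroups of order 12.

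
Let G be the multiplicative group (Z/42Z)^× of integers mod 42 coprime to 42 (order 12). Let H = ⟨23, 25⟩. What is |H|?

|⟨23⟩| = 6 and |⟨25⟩| = 3, so |H| is a multiple of lcm(6, 3) = 6 and divides |G| = 12.
Closing under the operation: H = {1, 11, 23, 25, 29, 37}, so |H| = 6.

6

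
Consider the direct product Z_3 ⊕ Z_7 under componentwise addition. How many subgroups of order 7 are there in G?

|G| = 21 and 7 | 21, so subgroups of order 7 are possible by Lagrange.
The subgroups of order 7 are: {(0,0), (0,1), (0,2), (0,3), (0,4), (0,5), (0,6)}.
So G has 1 subgroup of order 7.

1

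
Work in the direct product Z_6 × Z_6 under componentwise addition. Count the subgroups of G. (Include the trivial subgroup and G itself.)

30

|G| = 36, so by Lagrange every subgroup order divides 36. Divisors: 1, 2, 3, 4, 6, 9, 12, 18, 36.
Subgroups by order — order 1: 1; order 2: 3; order 3: 4; order 4: 1; order 6: 12; order 9: 1; order 12: 4; order 18: 3; order 36: 1.
Total: 1 + 3 + 4 + 1 + 12 + 1 + 4 + 3 + 1 = 30.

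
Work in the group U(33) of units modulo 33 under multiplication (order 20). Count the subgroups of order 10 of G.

|G| = 20 and 10 | 20, so subgroups of order 10 are possible by Lagrange.
The subgroups of order 10 are: {1, 4, 7, 10, 13, 16, 19, 25, 28, 31}; {1, 4, 5, 14, 16, 20, 23, 25, 26, 31}; {1, 2, 4, 8, 16, 17, 25, 29, 31, 32}.
So G has 3 subgroups of order 10.

3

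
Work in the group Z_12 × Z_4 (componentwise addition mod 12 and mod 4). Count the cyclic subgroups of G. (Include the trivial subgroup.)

Group the elements of G by the cyclic subgroup they generate; each cyclic subgroup of order d accounts for φ(d) elements.
Cyclic subgroups by order — order 1: 1; order 2: 3; order 3: 1; order 4: 6; order 6: 3; order 12: 6.
Total: 20.

20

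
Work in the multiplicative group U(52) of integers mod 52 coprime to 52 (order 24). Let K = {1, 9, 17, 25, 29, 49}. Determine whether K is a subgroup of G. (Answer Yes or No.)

|K| = 6 divides |G| = 24, consistent with Lagrange.
K contains the identity, every element's inverse is in K, and K is closed under ·: it is a subgroup.
In fact K = ⟨17⟩.

Yes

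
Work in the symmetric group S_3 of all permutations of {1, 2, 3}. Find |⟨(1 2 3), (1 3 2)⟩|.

|⟨(1 2 3)⟩| = 3 and |⟨(1 3 2)⟩| = 3, so |H| is a multiple of lcm(3, 3) = 3 and divides |G| = 6.
Closing under the operation: H = {e, (1 2 3), (1 3 2)}, so |H| = 3.

3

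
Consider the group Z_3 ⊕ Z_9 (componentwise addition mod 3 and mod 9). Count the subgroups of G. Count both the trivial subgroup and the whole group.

|G| = 27, so by Lagrange every subgroup order divides 27. Divisors: 1, 3, 9, 27.
Subgroups by order — order 1: 1; order 3: 4; order 9: 4; order 27: 1.
Total: 1 + 4 + 4 + 1 = 10.

10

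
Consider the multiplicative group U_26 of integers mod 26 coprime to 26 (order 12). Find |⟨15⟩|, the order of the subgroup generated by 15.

Compute successive powers of 15 mod 26: 15, 17, 21, 3, 19, 25, 11, 9, …; 15^12 ≡ 1 (mod 26).
So |⟨15⟩| = 12.

12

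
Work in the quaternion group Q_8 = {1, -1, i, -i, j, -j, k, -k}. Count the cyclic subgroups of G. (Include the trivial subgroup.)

A cyclic subgroup of order d is generated by each of its φ(d) elements of order d, so the cyclic subgroups of order d number (#elements of order d)/φ(d).
Cyclic subgroups by order — order 1: 1; order 2: 1; order 4: 3.
Total: 5.

5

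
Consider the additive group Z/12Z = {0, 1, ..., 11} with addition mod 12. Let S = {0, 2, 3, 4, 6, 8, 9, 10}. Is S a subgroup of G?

No

|S| = 8 does not divide |G| = 12, so by Lagrange S is not a subgroup.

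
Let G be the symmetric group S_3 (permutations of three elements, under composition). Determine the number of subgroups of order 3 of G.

1

|G| = 6 and 3 | 6, so subgroups of order 3 are possible by Lagrange.
The subgroups of order 3 are: {e, (1 2 3), (1 3 2)}.
So G has 1 subgroup of order 3.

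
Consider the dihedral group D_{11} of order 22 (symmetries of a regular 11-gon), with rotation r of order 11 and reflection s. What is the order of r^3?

Computing powers of r^3: the smallest k with (r^3)^k = e is k = 11.

11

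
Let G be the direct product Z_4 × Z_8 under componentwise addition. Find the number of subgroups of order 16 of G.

|G| = 32 and 16 | 32, so subgroups of order 16 are possible by Lagrange.
The subgroups of order 16 are: {(0,0), (0,1), (0,2), (0,3), (0,4), (0,5), (0,6), (0,7), (2,0), (2,1), (2,2), (2,3), (2,4), (2,5), (2,6), (2,7)}; {(0,0), (0,2), (0,4), (0,6), (1,0), (1,2), (1,4), (1,6), (2,0), (2,2), (2,4), (2,6), (3,0), (3,2), (3,4), (3,6)}; {(0,0), (0,2), (0,4), (0,6), (1,1), (1,3), (1,5), (1,7), (2,0), (2,2), (2,4), (2,6), (3,1), (3,3), (3,5), (3,7)}.
So G has 3 subgroups of order 16.

3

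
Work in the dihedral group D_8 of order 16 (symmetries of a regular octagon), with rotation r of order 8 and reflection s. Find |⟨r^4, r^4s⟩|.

4

|⟨r^4⟩| = 2 and |⟨r^4s⟩| = 2, so |H| is a multiple of lcm(2, 2) = 2 and divides |G| = 16.
Closing under the operation: H = {e, r^4, s, r^4s}, so |H| = 4.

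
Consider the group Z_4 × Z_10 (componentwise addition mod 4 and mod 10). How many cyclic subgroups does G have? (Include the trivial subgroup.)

Group the elements of G by the cyclic subgroup they generate; each cyclic subgroup of order d accounts for φ(d) elements.
Cyclic subgroups by order — order 1: 1; order 2: 3; order 4: 2; order 5: 1; order 10: 3; order 20: 2.
Total: 12.

12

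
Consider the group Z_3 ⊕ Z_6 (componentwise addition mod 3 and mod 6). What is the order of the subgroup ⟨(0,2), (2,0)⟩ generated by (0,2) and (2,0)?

|⟨(0,2)⟩| = 3 and |⟨(2,0)⟩| = 3, so |H| is a multiple of lcm(3, 3) = 3 and divides |G| = 18.
Closing under the operation: H = {(0,0), (0,2), (0,4), (1,0), (1,2), (1,4), (2,0), (2,2), (2,4)}, so |H| = 9.

9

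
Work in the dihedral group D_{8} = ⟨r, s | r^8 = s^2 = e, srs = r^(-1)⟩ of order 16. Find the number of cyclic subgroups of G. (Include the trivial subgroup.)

12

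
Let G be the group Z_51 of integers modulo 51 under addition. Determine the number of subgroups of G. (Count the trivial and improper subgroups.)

4

A cyclic group of order 51 has exactly one subgroup for each divisor of 51.
Divisors of 51: 1, 3, 17, 51.
So Z_51 has 4 subgroups.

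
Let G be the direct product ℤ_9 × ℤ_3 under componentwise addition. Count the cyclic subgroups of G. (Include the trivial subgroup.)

8

A cyclic subgroup of order d is generated by each of its φ(d) elements of order d, so the cyclic subgroups of order d number (#elements of order d)/φ(d).
Cyclic subgroups by order — order 1: 1; order 3: 4; order 9: 3.
Total: 8.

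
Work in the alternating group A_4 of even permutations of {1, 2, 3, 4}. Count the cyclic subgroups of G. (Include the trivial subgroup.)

A cyclic subgroup of order d is generated by each of its φ(d) elements of order d, so the cyclic subgroups of order d number (#elements of order d)/φ(d).
Cyclic subgroups by order — order 1: 1; order 2: 3; order 3: 4.
Total: 8.

8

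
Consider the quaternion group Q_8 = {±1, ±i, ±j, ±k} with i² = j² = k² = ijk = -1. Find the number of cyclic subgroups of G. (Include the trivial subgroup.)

5

Group the elements of G by the cyclic subgroup they generate; each cyclic subgroup of order d accounts for φ(d) elements.
Cyclic subgroups by order — order 1: 1; order 2: 1; order 4: 3.
Total: 5.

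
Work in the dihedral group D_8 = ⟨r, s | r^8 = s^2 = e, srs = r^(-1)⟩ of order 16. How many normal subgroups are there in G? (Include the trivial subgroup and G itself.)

G has 19 subgroups. Checking conjugation-invariance by order — order 1: 1/1 normal; order 2: 1/9 normal; order 4: 1/5 normal; order 8: 3/3 normal; order 16: 1/1 normal.
Total normal subgroups: 7.

7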